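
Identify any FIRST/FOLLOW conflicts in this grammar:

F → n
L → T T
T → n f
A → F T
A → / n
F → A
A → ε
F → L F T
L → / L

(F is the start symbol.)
A FIRST/FOLLOW conflict occurs when a non-terminal N has a nullable alternative N → β (β ⇒* ε) and another alternative N → α with FIRST(α) ∩ FOLLOW(N) ≠ ∅: on such a lookahead the parser cannot decide between expanding α and letting N vanish via β.

Nullable non-terminals: A, F.
FIRST sets used below: FIRST(F) = { '/', 'n', ε }, FIRST(T) = { 'n' }, FIRST(A) = { '/', 'n', ε }, FIRST(L) = { '/', 'n' }

A: nullable alternative(s) A → ε; FOLLOW(A) = { $, 'n' }
  A → F T: FIRST \ {ε} = { '/', 'n' } — overlaps FOLLOW(A) on { 'n' }: CONFLICT
  A → / n: FIRST \ {ε} = { '/' } — disjoint from FOLLOW(A)
  A → ε: FIRST \ {ε} = { } — this is the only nullable alternative, skip

F: nullable alternative(s) F → A; FOLLOW(F) = { $, 'n' }
  F → n: FIRST \ {ε} = { 'n' } — overlaps FOLLOW(F) on { 'n' }: CONFLICT
  F → A: FIRST \ {ε} = { '/', 'n' } — this is the only nullable alternative, skip
  F → L F T: FIRST \ {ε} = { '/', 'n' } — overlaps FOLLOW(F) on { 'n' }: CONFLICT

L, T have no nullable alternative, so no FIRST/FOLLOW check is needed there.

So the grammar has 3 FIRST/FOLLOW conflicts (marked CONFLICT above).

Answer: Yes. F → n with FOLLOW(F) on { 'n' }; F → L F T with FOLLOW(F) on { 'n' }; A → F T with FOLLOW(A) on { 'n' }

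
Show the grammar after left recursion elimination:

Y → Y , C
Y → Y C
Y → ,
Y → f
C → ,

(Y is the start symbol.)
Y is directly left-recursive. The standard transformation for
  A → A α₁ | ... | A α_m | β₁ | ... | β_n
is
  A  → β₁ A' | ... | β_n A'
  A' → α₁ A' | ... | α_m A' | ε

Y → , becomes Y → , Y'
Y → f becomes Y → f Y'
Y → Y , C becomes Y' → , C Y'
Y → Y C becomes Y' → C Y'
Add Y' → ε

Productions for other non-terminals are unchanged:
  C → ,

Resulting grammar:
Y → , Y'
Y → f Y'
Y' → , C Y'
Y' → C Y'
Y' → ε
C → ,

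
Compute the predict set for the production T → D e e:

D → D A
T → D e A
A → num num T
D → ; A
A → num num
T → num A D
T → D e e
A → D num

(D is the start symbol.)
PREDICT(T → D e e) = (FIRST(RHS) \ {ε}) ∪ (FOLLOW(T) if ε ∈ FIRST(RHS), i.e. RHS ⇒* ε)
FIRST(D) = { ';' }
FIRST(D e e) = { ';' }
ε ∉ FIRST(D e e), so FOLLOW(T) is not added.
PREDICT(T → D e e) = { ';' }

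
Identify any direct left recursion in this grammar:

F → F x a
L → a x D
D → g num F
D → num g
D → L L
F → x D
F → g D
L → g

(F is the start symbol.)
F → F x a: LEFT RECURSIVE (starts with F)
L → a x D: starts with a
D → g num F: starts with g
D → num g: starts with num
D → L L: starts with L
F → x D: starts with x
F → g D: starts with g
L → g: starts with g

The grammar has direct left recursion on: F.

Answer: Yes, F is left-recursive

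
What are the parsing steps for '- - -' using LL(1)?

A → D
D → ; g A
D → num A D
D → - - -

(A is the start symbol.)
Stack is shown with the top on the left.

Stack    Input    Action
------------------------
A $      - - - $  output A → D
D $      - - - $  output D → - - -
- - - $  - - - $  match '-'
- - $    - - $    match '-'
- $      - $      match '-'
$        $        accept

The string is accepted.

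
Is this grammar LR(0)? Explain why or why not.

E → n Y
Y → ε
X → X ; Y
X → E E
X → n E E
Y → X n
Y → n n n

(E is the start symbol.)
No. Shift-reduce conflict between [Y → .] and [E → . n Y]

A grammar is LR(0) if no state in the canonical LR(0) collection has:
  - both a shift item (dot before a terminal) and a complete item (shift-reduce conflict), or
  - two or more complete items (reduce-reduce conflict; the accept item [E' → E .] counts as a complete item here).

Augment with E' → E and build the canonical LR(0) collection (I0 = CLOSURE({[E' → . E]}), then GOTO on every symbol after a dot until no new states appear). It has 15 states:
  I0: { [E → . n Y], [E' → . E] }  — shift
  I1: { [E' → E .] }  — accept
  I2: { [E → . n Y], [E → n . Y], [X → . E E], [X → . X ; Y], [X → . n E E], [Y → . X n], [Y → . n n n], [Y → .] }  — shift, reduce
  I3: { [E → . n Y], [X → E . E] }  — shift
  I4: { [X → X . ; Y], [Y → X . n] }  — shift
  I5: { [E → n Y .] }  — reduce
  I6: { [E → . n Y], [E → n . Y], [X → . E E], [X → . X ; Y], [X → . n E E], [X → n . E E], [Y → . X n], [Y → . n n n], [Y → .], [Y → n . n n] }  — shift, reduce
  I7: { [E → . n Y], [X → E . E], [X → n E . E] }  — shift
  I8: { [E → . n Y], [E → n . Y], [X → . E E], [X → . X ; Y], [X → . n E E], [X → n . E E], [Y → . X n], [Y → . n n n], [Y → .], [Y → n . n n], [Y → n n . n] }  — shift, reduce
  I9: { [E → . n Y], [E → n . Y], [X → . E E], [X → . X ; Y], [X → . n E E], [X → n . E E], [Y → . X n], [Y → . n n n], [Y → .], [Y → n . n n], [Y → n n . n], [Y → n n n .] }  — shift, 2 reduces
  I10: { [X → E E .], [X → n E E .] }  — 2 reduces
  I11: { [E → . n Y], [X → . E E], [X → . X ; Y], [X → . n E E], [X → X ; . Y], [Y → . X n], [Y → . n n n], [Y → .] }  — shift, reduce
  I12: { [Y → X n .] }  — reduce
  I13: { [X → X ; Y .] }  — reduce
  I14: { [X → E E .] }  — reduce

Conflict in state I2:
  Shift-reduce conflict between [Y → .] and [E → . n Y]
So the grammar is NOT LR(0).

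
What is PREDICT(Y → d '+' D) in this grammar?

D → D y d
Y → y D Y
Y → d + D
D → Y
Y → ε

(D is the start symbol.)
{ 'd' }

PREDICT(Y → d '+' D) = (FIRST(RHS) \ {ε}) ∪ (FOLLOW(Y) if ε ∈ FIRST(RHS), i.e. RHS ⇒* ε)
FIRST(d '+' D) = { 'd' }
ε ∉ FIRST(d '+' D), so FOLLOW(Y) is not added.
PREDICT(Y → d '+' D) = { 'd' }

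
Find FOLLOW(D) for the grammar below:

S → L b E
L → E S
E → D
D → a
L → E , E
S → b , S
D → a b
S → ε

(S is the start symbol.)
{ $, ',', 'a', 'b' }

To compute FOLLOW(D), find every occurrence of D on a right-hand side N → α D β: add FIRST(β) \ {ε}, and if β is empty or nullable also add FOLLOW(N). Iterate to a fixed point.

In E → D: D is at the end, add FOLLOW(E)

The FOLLOW sets referred to above (computed the same way, to a fixed point):
  FOLLOW(E) = { $, ',', 'a', 'b' }

Taking the union: FOLLOW(D) = { $, ',', 'a', 'b' }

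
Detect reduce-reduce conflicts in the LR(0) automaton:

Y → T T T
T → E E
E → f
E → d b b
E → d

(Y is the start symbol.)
Augment with Y' → Y and build the canonical LR(0) collection (I0 = CLOSURE({[Y' → . Y]}), then GOTO on every symbol after a dot until no new states appear). It has 11 states:
  I0: { [E → . d b b], [E → . d], [E → . f], [T → . E E], [Y → . T T T], [Y' → . Y] }  — shift
  I1: { [E → . d b b], [E → . d], [E → . f], [T → E . E] }  — shift
  I2: { [E → . d b b], [E → . d], [E → . f], [T → . E E], [Y → T . T T] }  — shift
  I3: { [Y' → Y .] }  — accept
  I4: { [E → d . b b], [E → d .] }  — shift, reduce
  I5: { [E → f .] }  — reduce
  I6: { [E → d b . b] }  — shift
  I7: { [E → d b b .] }  — reduce
  I8: { [E → . d b b], [E → . d], [E → . f], [T → . E E], [Y → T T . T] }  — shift
  I9: { [Y → T T T .] }  — reduce
  I10: { [T → E E .] }  — reduce

No state contains more than one complete item.

Answer: No reduce-reduce conflicts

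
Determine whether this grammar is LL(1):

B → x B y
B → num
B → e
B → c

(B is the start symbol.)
A grammar is LL(1) if for each non-terminal N with multiple productions, the predict sets of those productions are pairwise disjoint, where PREDICT(N → α) = (FIRST(α) \ {ε}) ∪ (FOLLOW(N) if α ⇒* ε).

For B:
  PREDICT(B → x B y) = { 'x' }
  PREDICT(B → num) = { 'num' }
  PREDICT(B → e) = { 'e' }
  PREDICT(B → c) = { 'c' }

All predict sets are disjoint. The grammar IS LL(1).

Answer: Yes, the grammar is LL(1).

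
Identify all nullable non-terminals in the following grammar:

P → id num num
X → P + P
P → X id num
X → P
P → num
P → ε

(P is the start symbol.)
A non-terminal is nullable if it can derive ε (the empty string): either it has an ε-production, or it has a production whose right-hand side consists entirely of nullable non-terminals.

ε-productions: P → ε
So P is immediately nullable.
X → P: every symbol on the right is nullable, so X is nullable too.
Every non-terminal is now nullable.
Nullable = { 'P', 'X' }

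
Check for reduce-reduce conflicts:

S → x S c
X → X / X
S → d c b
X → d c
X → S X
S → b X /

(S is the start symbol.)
Augment with S' → S and build the canonical LR(0) collection (I0 = CLOSURE({[S' → . S]}), then GOTO on every symbol after a dot until no new states appear). It has 17 states:
  I0: { [S → . b X /], [S → . d c b], [S → . x S c], [S' → . S] }  — shift
  I1: { [S' → S .] }  — accept
  I2: { [S → . b X /], [S → . d c b], [S → . x S c], [S → b . X /], [X → . S X], [X → . X / X], [X → . d c] }  — shift
  I3: { [S → d . c b] }  — shift
  I4: { [S → . b X /], [S → . d c b], [S → . x S c], [S → x . S c] }  — shift
  I5: { [S → x S . c] }  — shift
  I6: { [S → x S c .] }  — reduce
  I7: { [S → d c . b] }  — shift
  I8: { [S → d c b .] }  — reduce
  I9: { [S → . b X /], [S → . d c b], [S → . x S c], [X → . S X], [X → . X / X], [X → . d c], [X → S . X] }  — shift
  I10: { [S → b X . /], [X → X . / X] }  — shift
  I11: { [S → d . c b], [X → d . c] }  — shift
  I12: { [S → d c . b], [X → d c .] }  — shift, reduce
  I13: { [S → . b X /], [S → . d c b], [S → . x S c], [S → b X / .], [X → . S X], [X → . X / X], [X → . d c], [X → X / . X] }  — shift, reduce
  I14: { [X → X . / X], [X → X / X .] }  — shift, reduce
  I15: { [S → . b X /], [S → . d c b], [S → . x S c], [X → . S X], [X → . X / X], [X → . d c], [X → X / . X] }  — shift
  I16: { [X → S X .], [X → X . / X] }  — shift, reduce

No state contains more than one complete item.

Answer: No reduce-reduce conflicts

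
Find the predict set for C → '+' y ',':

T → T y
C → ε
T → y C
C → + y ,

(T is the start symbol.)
PREDICT(C → '+' y ',') = (FIRST(RHS) \ {ε}) ∪ (FOLLOW(C) if ε ∈ FIRST(RHS), i.e. RHS ⇒* ε)
FIRST('+' y ',') = { '+' }
ε ∉ FIRST('+' y ','), so FOLLOW(C) is not added.
PREDICT(C → '+' y ',') = { '+' }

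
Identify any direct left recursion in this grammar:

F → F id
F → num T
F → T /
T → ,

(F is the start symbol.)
Direct left recursion occurs when N → N α for some non-terminal N (the right-hand side begins with the left-hand side itself).

F → F id: LEFT RECURSIVE (starts with F)
F → num T: starts with num
F → T /: starts with T
T → ,: starts with ','

The grammar has direct left recursion on: F.

Answer: Yes, F is left-recursive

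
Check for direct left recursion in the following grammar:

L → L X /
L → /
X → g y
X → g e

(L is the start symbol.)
Direct left recursion occurs when N → N α for some non-terminal N (the right-hand side begins with the left-hand side itself).

L → L X /: LEFT RECURSIVE (starts with L)
L → /: starts with '/'
X → g y: starts with g
X → g e: starts with g

The grammar has direct left recursion on: L.

Answer: Yes, L is left-recursive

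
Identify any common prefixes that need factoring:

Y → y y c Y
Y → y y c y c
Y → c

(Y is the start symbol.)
Yes, Y has productions with common prefix 'y y c'

Left-factoring is needed when two productions for the same non-terminal
share a common prefix on the right-hand side.

Productions for Y:
  Y → y y c Y
  Y → y y c y c
  Y → c

Found common prefix 'y y c' in productions for Y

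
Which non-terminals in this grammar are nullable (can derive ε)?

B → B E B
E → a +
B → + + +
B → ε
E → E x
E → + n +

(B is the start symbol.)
{ 'B' }

ε-productions: B → ε
So B is immediately nullable.
No further non-terminal can be added: every production for the remaining non-terminals contains a terminal or a non-nullable non-terminal.
Nullable = { 'B' }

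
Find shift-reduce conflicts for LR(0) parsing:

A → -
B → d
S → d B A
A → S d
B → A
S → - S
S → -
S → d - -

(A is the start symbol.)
Yes — I1: [A → - .] vs [S → . -]; I5: [A → - .] vs [S → . -]; I8: [B → d .] vs [A → . -]; I10: [S → - .] vs [S → . -]; I12: [S → - .] vs [S → . -]

A shift-reduce conflict occurs when an LR(0) state has both:
  - a complete (reduce) item [A → α .] (dot at the end), and
  - a shift item [B → β . c γ] (dot before a terminal).

Augment with A' → A and build the canonical LR(0) collection (I0 = CLOSURE({[A' → . A]}), then GOTO on every symbol after a dot until no new states appear). It has 14 states:
  I0: { [A → . -], [A → . S d], [A' → . A], [S → . - S], [S → . -], [S → . d - -], [S → . d B A] }  — shift
  I1: { [A → - .], [S → - . S], [S → - .], [S → . - S], [S → . -], [S → . d - -], [S → . d B A] }  — shift, 2 reduces
  I2: { [A' → A .] }  — accept
  I3: { [A → S . d] }  — shift
  I4: { [A → . -], [A → . S d], [B → . A], [B → . d], [S → . - S], [S → . -], [S → . d - -], [S → . d B A], [S → d . - -], [S → d . B A] }  — shift
  I5: { [A → - .], [S → - . S], [S → - .], [S → . - S], [S → . -], [S → . d - -], [S → . d B A], [S → d - . -] }  — shift, 2 reduces
  I6: { [B → A .] }  — reduce
  I7: { [A → . -], [A → . S d], [S → . - S], [S → . -], [S → . d - -], [S → . d B A], [S → d B . A] }  — shift
  I8: { [A → . -], [A → . S d], [B → . A], [B → . d], [B → d .], [S → . - S], [S → . -], [S → . d - -], [S → . d B A], [S → d . - -], [S → d . B A] }  — shift, reduce
  I9: { [S → d B A .] }  — reduce
  I10: { [S → - . S], [S → - .], [S → . - S], [S → . -], [S → . d - -], [S → . d B A], [S → d - - .] }  — shift, 2 reduces
  I11: { [S → - S .] }  — reduce
  I12: { [S → - . S], [S → - .], [S → . - S], [S → . -], [S → . d - -], [S → . d B A] }  — shift, reduce
  I13: { [A → S d .] }  — reduce

I1 contains reduce items [A → - .], [S → - .] and shift items [S → . -], [S → . - S], [S → . d - -], [S → . d B A] — shift-reduce conflict.
I5 contains reduce items [A → - .], [S → - .] and shift items [S → . -], [S → . - S], [S → . d - -], [S → d - . -], [S → . d B A] — shift-reduce conflict.
I8 contains reduce item [B → d .] and shift items [A → . -], [B → . d], [S → . -], [S → . - S], [S → . d - -], [S → d . - -], [S → . d B A] — shift-reduce conflict.
I10 contains reduce items [S → - .], [S → d - - .] and shift items [S → . -], [S → . - S], [S → . d - -], [S → . d B A] — shift-reduce conflict.
I12 contains reduce item [S → - .] and shift items [S → . -], [S → . - S], [S → . d - -], [S → . d B A] — shift-reduce conflict.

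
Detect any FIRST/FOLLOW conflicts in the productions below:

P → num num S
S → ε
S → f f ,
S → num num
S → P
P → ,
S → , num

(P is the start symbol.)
A FIRST/FOLLOW conflict occurs when a non-terminal N has a nullable alternative N → β (β ⇒* ε) and another alternative N → α with FIRST(α) ∩ FOLLOW(N) ≠ ∅: on such a lookahead the parser cannot decide between expanding α and letting N vanish via β.

Nullable non-terminals: S.
FIRST sets used below: FIRST(P) = { ',', 'num' }

S: nullable alternative(s) S → ε; FOLLOW(S) = { $ }
  S → ε: FIRST \ {ε} = { } — this is the only nullable alternative, skip
  S → f f ,: FIRST \ {ε} = { 'f' } — disjoint from FOLLOW(S)
  S → num num: FIRST \ {ε} = { 'num' } — disjoint from FOLLOW(S)
  S → P: FIRST \ {ε} = { ',', 'num' } — disjoint from FOLLOW(S)
  S → , num: FIRST \ {ε} = { ',' } — disjoint from FOLLOW(S)

P has no nullable alternative, so no FIRST/FOLLOW check is needed there.

No FIRST/FOLLOW conflicts found.

Answer: No FIRST/FOLLOW conflicts.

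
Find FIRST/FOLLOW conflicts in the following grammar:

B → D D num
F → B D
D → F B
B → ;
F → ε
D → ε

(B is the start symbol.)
Nullable non-terminals: D, F.
FIRST sets used below: FIRST(F) = { ';', 'num', ε }, FIRST(B) = { ';', 'num' }

D: nullable alternative(s) D → ε; FOLLOW(D) = { ';', 'num' }
  D → F B: FIRST \ {ε} = { ';', 'num' } — overlaps FOLLOW(D) on { ';', 'num' }: CONFLICT
  D → ε: FIRST \ {ε} = { } — this is the only nullable alternative, skip

F: nullable alternative(s) F → ε; FOLLOW(F) = { ';', 'num' }
  F → B D: FIRST \ {ε} = { ';', 'num' } — overlaps FOLLOW(F) on { ';', 'num' }: CONFLICT
  F → ε: FIRST \ {ε} = { } — this is the only nullable alternative, skip

B has no nullable alternative, so no FIRST/FOLLOW check is needed there.

So the grammar has 2 FIRST/FOLLOW conflicts (marked CONFLICT above).

Answer: Yes. F → B D with FOLLOW(F) on { ';', 'num' }; D → F B with FOLLOW(D) on { ';', 'num' }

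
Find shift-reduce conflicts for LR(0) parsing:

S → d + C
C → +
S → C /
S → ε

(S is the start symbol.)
A shift-reduce conflict occurs when an LR(0) state has both:
  - a complete (reduce) item [A → α .] (dot at the end), and
  - a shift item [B → β . c γ] (dot before a terminal).

Augment with S' → S and build the canonical LR(0) collection (I0 = CLOSURE({[S' → . S]}), then GOTO on every symbol after a dot until no new states appear). It has 8 states:
  I0: { [C → . +], [S → . C /], [S → . d + C], [S → .], [S' → . S] }  — shift, reduce
  I1: { [C → + .] }  — reduce
  I2: { [S → C . /] }  — shift
  I3: { [S' → S .] }  — accept
  I4: { [S → d . + C] }  — shift
  I5: { [C → . +], [S → d + . C] }  — shift
  I6: { [S → d + C .] }  — reduce
  I7: { [S → C / .] }  — reduce

I0 contains reduce item [S → .] and shift items [C → . +], [S → . d + C] — shift-reduce conflict.

Answer: Yes — I0: [S → .] vs [C → . +]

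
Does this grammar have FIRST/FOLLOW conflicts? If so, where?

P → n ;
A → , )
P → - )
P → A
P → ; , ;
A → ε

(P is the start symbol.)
A FIRST/FOLLOW conflict occurs when a non-terminal N has a nullable alternative N → β (β ⇒* ε) and another alternative N → α with FIRST(α) ∩ FOLLOW(N) ≠ ∅: on such a lookahead the parser cannot decide between expanding α and letting N vanish via β.

Nullable non-terminals: A, P.
FIRST sets used below: FIRST(A) = { ',', ε }

A: nullable alternative(s) A → ε; FOLLOW(A) = { $ }
  A → , ): FIRST \ {ε} = { ',' } — disjoint from FOLLOW(A)
  A → ε: FIRST \ {ε} = { } — this is the only nullable alternative, skip

P: nullable alternative(s) P → A; FOLLOW(P) = { $ }
  P → n ;: FIRST \ {ε} = { 'n' } — disjoint from FOLLOW(P)
  P → - ): FIRST \ {ε} = { '-' } — disjoint from FOLLOW(P)
  P → A: FIRST \ {ε} = { ',' } — this is the only nullable alternative, skip
  P → ; , ;: FIRST \ {ε} = { ';' } — disjoint from FOLLOW(P)

No FIRST/FOLLOW conflicts found.

Answer: No FIRST/FOLLOW conflicts.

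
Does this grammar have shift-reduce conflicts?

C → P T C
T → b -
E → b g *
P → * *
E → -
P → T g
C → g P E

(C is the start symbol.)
A shift-reduce conflict occurs when an LR(0) state has both:
  - a complete (reduce) item [A → α .] (dot at the end), and
  - a shift item [B → β . c γ] (dot before a terminal).

Augment with C' → C and build the canonical LR(0) collection (I0 = CLOSURE({[C' → . C]}), then GOTO on every symbol after a dot until no new states appear). It has 18 states:
  I0: { [C → . P T C], [C → . g P E], [C' → . C], [P → . * *], [P → . T g], [T → . b -] }  — shift
  I1: { [P → * . *] }  — shift
  I2: { [C' → C .] }  — accept
  I3: { [C → P . T C], [T → . b -] }  — shift
  I4: { [P → T . g] }  — shift
  I5: { [T → b . -] }  — shift
  I6: { [C → g . P E], [P → . * *], [P → . T g], [T → . b -] }  — shift
  I7: { [C → g P . E], [E → . -], [E → . b g *] }  — shift
  I8: { [E → - .] }  — reduce
  I9: { [C → g P E .] }  — reduce
  I10: { [E → b . g *] }  — shift
  I11: { [E → b g . *] }  — shift
  I12: { [E → b g * .] }  — reduce
  I13: { [T → b - .] }  — reduce
  I14: { [P → T g .] }  — reduce
  I15: { [C → . P T C], [C → . g P E], [C → P T . C], [P → . * *], [P → . T g], [T → . b -] }  — shift
  I16: { [C → P T C .] }  — reduce
  I17: { [P → * * .] }  — reduce

No state contains both a complete item and a shift item.

Answer: No shift-reduce conflicts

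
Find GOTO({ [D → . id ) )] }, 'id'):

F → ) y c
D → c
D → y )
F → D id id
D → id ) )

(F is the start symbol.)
{ [D → id . ) )] }

GOTO(I, 'id') = CLOSURE({ [A → αX.β] : [A → α.Xβ] ∈ I, X = 'id' })

Items with dot before 'id', with the dot advanced:
  [D → . id ) )] → [D → id . ) )]
Closure adds nothing (no advanced item has the dot before a non-terminal).

GOTO = { [D → id . ) )] }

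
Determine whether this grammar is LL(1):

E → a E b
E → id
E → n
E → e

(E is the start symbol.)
Yes, the grammar is LL(1).

For E:
  PREDICT(E → a E b) = { 'a' }
  PREDICT(E → id) = { 'id' }
  PREDICT(E → n) = { 'n' }
  PREDICT(E → e) = { 'e' }

All predict sets are disjoint. The grammar IS LL(1).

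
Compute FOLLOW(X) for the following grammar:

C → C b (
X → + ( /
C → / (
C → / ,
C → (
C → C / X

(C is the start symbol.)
To compute FOLLOW(X), find every occurrence of X on a right-hand side N → α X β: add FIRST(β) \ {ε}, and if β is empty or nullable also add FOLLOW(N). Iterate to a fixed point.

In C → C / X: X is at the end, add FOLLOW(C)

The FOLLOW sets referred to above (computed the same way, to a fixed point):
  FOLLOW(C) = { $, '/', 'b' }

Taking the union: FOLLOW(X) = { $, '/', 'b' }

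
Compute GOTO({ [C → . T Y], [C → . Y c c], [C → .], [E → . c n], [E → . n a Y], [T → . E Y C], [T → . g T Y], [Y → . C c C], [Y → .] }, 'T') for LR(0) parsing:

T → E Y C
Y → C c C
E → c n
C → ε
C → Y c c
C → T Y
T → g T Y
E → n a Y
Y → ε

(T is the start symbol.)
GOTO(I, 'T') = CLOSURE({ [A → αX.β] : [A → α.Xβ] ∈ I, X = 'T' })

Items with dot before 'T', with the dot advanced:
  [C → . T Y] → [C → T . Y]
Closure of the advanced items:
  [C → T . Y] has the dot before Y: add [Y → . C c C], [Y → .]
  [Y → . C c C] has the dot before C: add [C → .], [C → . Y c c], [C → . T Y]
  [C → . T Y] has the dot before T: add [T → . E Y C], [T → . g T Y]
  [T → . E Y C] has the dot before E: add [E → . c n], [E → . n a Y]

GOTO = { [C → . T Y], [C → . Y c c], [C → .], [C → T . Y], [E → . c n], [E → . n a Y], [T → . E Y C], [T → . g T Y], [Y → . C c C], [Y → .] }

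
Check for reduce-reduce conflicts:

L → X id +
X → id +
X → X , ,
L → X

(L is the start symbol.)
No reduce-reduce conflicts

A reduce-reduce conflict occurs when an LR(0) state has two complete items [A → α .] and [B → β .] — both call for a reduction, and with no lookahead the parser cannot choose between them.

Augment with L' → L and build the canonical LR(0) collection (I0 = CLOSURE({[L' → . L]}), then GOTO on every symbol after a dot until no new states appear). It has 9 states:
  I0: { [L → . X id +], [L → . X], [L' → . L], [X → . X , ,], [X → . id +] }  — shift
  I1: { [L' → L .] }  — accept
  I2: { [L → X . id +], [L → X .], [X → X . , ,] }  — shift, reduce
  I3: { [X → id . +] }  — shift
  I4: { [X → id + .] }  — reduce
  I5: { [X → X , . ,] }  — shift
  I6: { [L → X id . +] }  — shift
  I7: { [L → X id + .] }  — reduce
  I8: { [X → X , , .] }  — reduce

No state contains more than one complete item.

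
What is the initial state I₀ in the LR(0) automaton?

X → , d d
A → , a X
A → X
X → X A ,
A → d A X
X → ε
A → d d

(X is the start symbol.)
{ [X → . , d d], [X → . X A ,], [X → .], [X' → . X] }

First, augment the grammar with X' → X
I₀ = CLOSURE({ [X' → . X] }):
  [X' → . X] has the dot before X: add [X → . , d d], [X → . X A ,], [X → .]
No further items can be added.

I₀ = { [X → . , d d], [X → . X A ,], [X → .], [X' → . X] }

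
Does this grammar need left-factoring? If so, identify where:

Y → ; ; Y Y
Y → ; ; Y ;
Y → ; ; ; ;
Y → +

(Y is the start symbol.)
Yes, Y has productions with common prefix '; ;'

Left-factoring is needed when two productions for the same non-terminal
share a common prefix on the right-hand side.

Productions for Y:
  Y → ; ; Y Y
  Y → ; ; Y ;
  Y → ; ; ; ;
  Y → +

Found common prefix '; ;' in productions for Y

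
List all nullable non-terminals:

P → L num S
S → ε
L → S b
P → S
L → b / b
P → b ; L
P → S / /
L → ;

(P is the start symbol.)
A non-terminal is nullable if it can derive ε (the empty string): either it has an ε-production, or it has a production whose right-hand side consists entirely of nullable non-terminals.

ε-productions: S → ε
So S is immediately nullable.
P → S: every symbol on the right is nullable, so P is nullable too.
No further non-terminal can be added: every production for the remaining non-terminals contains a terminal or a non-nullable non-terminal.
Nullable = { 'P', 'S' }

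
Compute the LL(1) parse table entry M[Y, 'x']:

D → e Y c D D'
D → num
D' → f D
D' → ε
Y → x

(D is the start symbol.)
Y → x

To find M[Y, 'x'], we find productions for Y where 'x' is in the predict set (PREDICT(N → α) = (FIRST(α) \ {ε}) ∪ (FOLLOW(N) if α ⇒* ε)).

Y → x: PREDICT = { 'x' }
  'x' is in predict set, so this production goes in M[Y, 'x']

M[Y, 'x'] = Y → x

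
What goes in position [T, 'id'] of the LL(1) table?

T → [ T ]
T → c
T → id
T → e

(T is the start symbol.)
T → id

To find M[T, 'id'], we find productions for T where 'id' is in the predict set (PREDICT(N → α) = (FIRST(α) \ {ε}) ∪ (FOLLOW(N) if α ⇒* ε)).

T → [ T ]: PREDICT = { '[' }
T → c: PREDICT = { 'c' }
T → id: PREDICT = { 'id' }
  'id' is in predict set, so this production goes in M[T, 'id']
T → e: PREDICT = { 'e' }

M[T, 'id'] = T → id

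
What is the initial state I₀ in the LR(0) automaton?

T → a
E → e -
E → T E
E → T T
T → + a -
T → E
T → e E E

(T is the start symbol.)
{ [E → . T E], [E → . T T], [E → . e -], [T → . + a -], [T → . E], [T → . a], [T → . e E E], [T' → . T] }

First, augment the grammar with T' → T
I₀ = CLOSURE({ [T' → . T] }):
  [T' → . T] has the dot before T: add [T → . a], [T → . + a -], [T → . E], [T → . e E E]
  [T → . E] has the dot before E: add [E → . e -], [E → . T E], [E → . T T]
No further items can be added.

I₀ = { [E → . T E], [E → . T T], [E → . e -], [T → . + a -], [T → . E], [T → . a], [T → . e E E], [T' → . T] }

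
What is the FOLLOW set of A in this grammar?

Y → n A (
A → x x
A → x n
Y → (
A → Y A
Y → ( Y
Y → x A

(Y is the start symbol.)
{ $, '(', 'n', 'x' }

To compute FOLLOW(A), find every occurrence of A on a right-hand side N → α A β: add FIRST(β) \ {ε}, and if β is empty or nullable also add FOLLOW(N). Iterate to a fixed point.

In Y → n A (: A is followed by '(', add FIRST('(') \ {ε} = { '(' }
In A → Y A: A is at the end; this adds FOLLOW(A) to itself — nothing new
In Y → x A: A is at the end, add FOLLOW(Y)

The FOLLOW sets referred to above (computed the same way, to a fixed point):
  FOLLOW(Y) = { $, '(', 'n', 'x' }

Taking the union: FOLLOW(A) = { $, '(', 'n', 'x' }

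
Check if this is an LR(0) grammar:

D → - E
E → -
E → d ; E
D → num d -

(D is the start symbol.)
A grammar is LR(0) if no state in the canonical LR(0) collection has:
  - both a shift item (dot before a terminal) and a complete item (shift-reduce conflict), or
  - two or more complete items (reduce-reduce conflict; the accept item [D' → D .] counts as a complete item here).

Augment with D' → D and build the canonical LR(0) collection (I0 = CLOSURE({[D' → . D]}), then GOTO on every symbol after a dot until no new states appear). It has 11 states:
  I0: { [D → . - E], [D → . num d -], [D' → . D] }  — shift
  I1: { [D → - . E], [E → . -], [E → . d ; E] }  — shift
  I2: { [D' → D .] }  — accept
  I3: { [D → num . d -] }  — shift
  I4: { [D → num d . -] }  — shift
  I5: { [D → num d - .] }  — reduce
  I6: { [E → - .] }  — reduce
  I7: { [D → - E .] }  — reduce
  I8: { [E → d . ; E] }  — shift
  I9: { [E → . -], [E → . d ; E], [E → d ; . E] }  — shift
  I10: { [E → d ; E .] }  — reduce

Every state is either a pure shift/goto state or contains exactly one complete item and nothing to shift — no conflicts. The grammar is LR(0).

Answer: Yes, the grammar is LR(0)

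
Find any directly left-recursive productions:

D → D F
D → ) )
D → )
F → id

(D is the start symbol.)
Yes, D is left-recursive

D → D F: LEFT RECURSIVE (starts with D)
D → ) ): starts with ')'
D → ): starts with ')'
F → id: starts with id

The grammar has direct left recursion on: D.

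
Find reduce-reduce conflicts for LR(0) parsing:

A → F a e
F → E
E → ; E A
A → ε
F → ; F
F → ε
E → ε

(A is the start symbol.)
A reduce-reduce conflict occurs when an LR(0) state has two complete items [A → α .] and [B → β .] — both call for a reduction, and with no lookahead the parser cannot choose between them.

Augment with A' → A and build the canonical LR(0) collection (I0 = CLOSURE({[A' → . A]}), then GOTO on every symbol after a dot until no new states appear). It has 10 states:
  I0: { [A → . F a e], [A → .], [A' → . A], [E → . ; E A], [E → .], [F → . ; F], [F → . E], [F → .] }  — shift, 3 reduces
  I1: { [E → . ; E A], [E → .], [E → ; . E A], [F → . ; F], [F → . E], [F → .], [F → ; . F] }  — shift, 2 reduces
  I2: { [A' → A .] }  — accept
  I3: { [F → E .] }  — reduce
  I4: { [A → F . a e] }  — shift
  I5: { [A → F a . e] }  — shift
  I6: { [A → F a e .] }  — reduce
  I7: { [A → . F a e], [A → .], [E → . ; E A], [E → .], [E → ; E . A], [F → . ; F], [F → . E], [F → .], [F → E .] }  — shift, 4 reduces
  I8: { [F → ; F .] }  — reduce
  I9: { [E → ; E A .] }  — reduce

I0 contains complete items [A → .], [E → .], [F → .] — reduce-reduce conflict.
I1 contains complete items [E → .], [F → .] — reduce-reduce conflict.
I7 contains complete items [A → .], [E → .], [F → .], [F → E .] — reduce-reduce conflict.

Answer: Yes — I0: [A → .] vs [E → .]; I1: [E → .] vs [F → .]; I7: [A → .] vs [E → .]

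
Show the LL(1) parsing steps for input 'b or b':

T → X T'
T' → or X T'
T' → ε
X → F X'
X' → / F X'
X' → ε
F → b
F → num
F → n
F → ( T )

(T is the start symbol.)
LL(1) parsing maintains a stack (initially the start symbol over $) and the input. At each step: if the stack top is a terminal, match it against the current input token; if it is a non-terminal N, replace it with the RHS of M[N, lookahead] (the unique production whose predict set contains the lookahead).

Stack is shown with the top on the left.

Stack      Input     Action
---------------------------
T $        b or b $  output T → X T'
X T' $     b or b $  output X → F X'
F X' T' $  b or b $  output F → b
b X' T' $  b or b $  match 'b'
X' T' $    or b $    output X' → ε
T' $       or b $    output T' → or X T'
or X T' $  or b $    match 'or'
X T' $     b $       output X → F X'
F X' T' $  b $       output F → b
b X' T' $  b $       match 'b'
X' T' $    $         output X' → ε
T' $       $         output T' → ε
$          $         accept

The string is accepted.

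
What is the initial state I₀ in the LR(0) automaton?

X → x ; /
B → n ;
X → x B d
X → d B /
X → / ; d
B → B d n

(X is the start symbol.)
{ [X → . / ; d], [X → . d B /], [X → . x ; /], [X → . x B d], [X' → . X] }

First, augment the grammar with X' → X
I₀ = CLOSURE({ [X' → . X] }):
  [X' → . X] has the dot before X: add [X → . x ; /], [X → . x B d], [X → . d B /], [X → . / ; d]
No further items can be added.

I₀ = { [X → . / ; d], [X → . d B /], [X → . x ; /], [X → . x B d], [X' → . X] }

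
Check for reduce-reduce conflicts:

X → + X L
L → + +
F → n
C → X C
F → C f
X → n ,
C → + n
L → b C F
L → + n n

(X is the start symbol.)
Augment with X' → X and build the canonical LR(0) collection (I0 = CLOSURE({[X' → . X]}), then GOTO on every symbol after a dot until no new states appear). It has 21 states:
  I0: { [X → . + X L], [X → . n ,], [X' → . X] }  — shift
  I1: { [X → + . X L], [X → . + X L], [X → . n ,] }  — shift
  I2: { [X' → X .] }  — accept
  I3: { [X → n . ,] }  — shift
  I4: { [X → n , .] }  — reduce
  I5: { [L → . + +], [L → . + n n], [L → . b C F], [X → + X . L] }  — shift
  I6: { [L → + . +], [L → + . n n] }  — shift
  I7: { [X → + X L .] }  — reduce
  I8: { [C → . + n], [C → . X C], [L → b . C F], [X → . + X L], [X → . n ,] }  — shift
  I9: { [C → + . n], [X → + . X L], [X → . + X L], [X → . n ,] }  — shift
  I10: { [C → . + n], [C → . X C], [F → . C f], [F → . n], [L → b C . F], [X → . + X L], [X → . n ,] }  — shift
  I11: { [C → . + n], [C → . X C], [C → X . C], [X → . + X L], [X → . n ,] }  — shift
  I12: { [C → X C .] }  — reduce
  I13: { [F → C . f] }  — shift
  I14: { [L → b C F .] }  — reduce
  I15: { [F → n .], [X → n . ,] }  — shift, reduce
  I16: { [F → C f .] }  — reduce
  I17: { [C → + n .], [X → n . ,] }  — shift, reduce
  I18: { [L → + + .] }  — reduce
  I19: { [L → + n . n] }  — shift
  I20: { [L → + n n .] }  — reduce

No state contains more than one complete item.

Answer: No reduce-reduce conflicts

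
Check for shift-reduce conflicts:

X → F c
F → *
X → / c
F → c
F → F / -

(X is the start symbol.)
No shift-reduce conflicts

Augment with X' → X and build the canonical LR(0) collection (I0 = CLOSURE({[X' → . X]}), then GOTO on every symbol after a dot until no new states appear). It has 10 states:
  I0: { [F → . *], [F → . F / -], [F → . c], [X → . / c], [X → . F c], [X' → . X] }  — shift
  I1: { [F → * .] }  — reduce
  I2: { [X → / . c] }  — shift
  I3: { [F → F . / -], [X → F . c] }  — shift
  I4: { [X' → X .] }  — accept
  I5: { [F → c .] }  — reduce
  I6: { [F → F / . -] }  — shift
  I7: { [X → F c .] }  — reduce
  I8: { [F → F / - .] }  — reduce
  I9: { [X → / c .] }  — reduce

No state contains both a complete item and a shift item.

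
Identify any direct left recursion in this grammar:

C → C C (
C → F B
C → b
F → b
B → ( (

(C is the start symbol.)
Yes, C is left-recursive

C → C C (: LEFT RECURSIVE (starts with C)
C → F B: starts with F
C → b: starts with b
F → b: starts with b
B → ( (: starts with '('

The grammar has direct left recursion on: C.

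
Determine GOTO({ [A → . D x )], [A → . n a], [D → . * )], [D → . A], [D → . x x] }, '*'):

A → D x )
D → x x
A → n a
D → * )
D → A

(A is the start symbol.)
{ [D → * . )] }

GOTO(I, '*') = CLOSURE({ [A → αX.β] : [A → α.Xβ] ∈ I, X = '*' })

Items with dot before '*', with the dot advanced:
  [D → . * )] → [D → * . )]
Closure adds nothing (no advanced item has the dot before a non-terminal).

GOTO = { [D → * . )] }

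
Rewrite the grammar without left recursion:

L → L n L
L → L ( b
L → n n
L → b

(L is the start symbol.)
L is directly left-recursive. The standard transformation for
  A → A α₁ | ... | A α_m | β₁ | ... | β_n
is
  A  → β₁ A' | ... | β_n A'
  A' → α₁ A' | ... | α_m A' | ε

L → n n becomes L → n n L'
L → b becomes L → b L'
L → L n L becomes L' → n L L'
L → L ( b becomes L' → ( b L'
Add L' → ε

Resulting grammar:
L → n n L'
L → b L'
L' → n L L'
L' → ( b L'
L' → ε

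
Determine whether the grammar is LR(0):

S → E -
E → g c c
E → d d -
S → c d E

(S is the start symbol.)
Yes, the grammar is LR(0)

Augment with S' → S and build the canonical LR(0) collection (I0 = CLOSURE({[S' → . S]}), then GOTO on every symbol after a dot until no new states appear). It has 13 states:
  I0: { [E → . d d -], [E → . g c c], [S → . E -], [S → . c d E], [S' → . S] }  — shift
  I1: { [S → E . -] }  — shift
  I2: { [S' → S .] }  — accept
  I3: { [S → c . d E] }  — shift
  I4: { [E → d . d -] }  — shift
  I5: { [E → g . c c] }  — shift
  I6: { [E → g c . c] }  — shift
  I7: { [E → g c c .] }  — reduce
  I8: { [E → d d . -] }  — shift
  I9: { [E → d d - .] }  — reduce
  I10: { [E → . d d -], [E → . g c c], [S → c d . E] }  — shift
  I11: { [S → c d E .] }  — reduce
  I12: { [S → E - .] }  — reduce

Every state is either a pure shift/goto state or contains exactly one complete item and nothing to shift — no conflicts. The grammar is LR(0).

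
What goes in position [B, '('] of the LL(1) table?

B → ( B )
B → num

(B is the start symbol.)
B → ( B )

To find M[B, '('], we find productions for B where '(' is in the predict set (PREDICT(N → α) = (FIRST(α) \ {ε}) ∪ (FOLLOW(N) if α ⇒* ε)).

B → ( B ): PREDICT = { '(' }
  '(' is in predict set, so this production goes in M[B, '(']
B → num: PREDICT = { 'num' }

M[B, '('] = B → ( B )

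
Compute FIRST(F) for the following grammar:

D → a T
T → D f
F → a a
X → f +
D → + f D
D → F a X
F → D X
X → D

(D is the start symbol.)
{ '+', 'a' }

To compute FIRST(F), examine every production with F on the left-hand side, reading each right-hand side left to right until a non-nullable symbol is reached.

FIRST sets of the other non-terminals involved (by the same procedure, iterated to a fixed point):
  FIRST(D) = { '+', 'a' }

From F → a a:
  - a is a terminal: add 'a' and stop
From F → D X:
  - D is a non-terminal: add FIRST(D) \ {ε} = { '+', 'a' }
    D is not nullable, so stop

Collecting: FIRST(F) = { '+', 'a' }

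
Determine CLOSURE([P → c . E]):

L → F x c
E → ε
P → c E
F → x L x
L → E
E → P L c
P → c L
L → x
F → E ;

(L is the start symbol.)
To compute CLOSURE, for each item [A → α.Bβ] where B is a non-terminal, add [B → .γ] for all productions B → γ; repeat for the newly added items until nothing changes.

Start with: [P → c . E]
  [P → c . E] has the dot before E: add [E → .], [E → . P L c]
  [E → . P L c] has the dot before P: add [P → . c E], [P → . c L]
No further items can be added.

CLOSURE = { [E → . P L c], [E → .], [P → . c E], [P → . c L], [P → c . E] }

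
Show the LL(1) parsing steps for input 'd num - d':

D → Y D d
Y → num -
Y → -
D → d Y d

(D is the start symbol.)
LL(1) parsing maintains a stack (initially the start symbol over $) and the input. At each step: if the stack top is a terminal, match it against the current input token; if it is a non-terminal N, replace it with the RHS of M[N, lookahead] (the unique production whose predict set contains the lookahead).

Stack is shown with the top on the left.

Stack      Input        Action
------------------------------
D $        d num - d $  output D → d Y d
d Y d $    d num - d $  match 'd'
Y d $      num - d $    output Y → num -
num - d $  num - d $    match 'num'
- d $      - d $        match '-'
d $        d $          match 'd'
$          $            accept

The string is accepted.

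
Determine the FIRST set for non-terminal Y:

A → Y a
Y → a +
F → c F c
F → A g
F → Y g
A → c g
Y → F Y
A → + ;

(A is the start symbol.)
{ '+', 'a', 'c' }

To compute FIRST(Y), examine every production with Y on the left-hand side, reading each right-hand side left to right until a non-nullable symbol is reached.

FIRST sets of the other non-terminals involved (by the same procedure, iterated to a fixed point):
  FIRST(F) = { '+', 'a', 'c' }

From Y → a +:
  - a is a terminal: add 'a' and stop
From Y → F Y:
  - F is a non-terminal: add FIRST(F) \ {ε} = { '+', 'a', 'c' }
    F is not nullable, so stop

Collecting: FIRST(Y) = { '+', 'a', 'c' }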